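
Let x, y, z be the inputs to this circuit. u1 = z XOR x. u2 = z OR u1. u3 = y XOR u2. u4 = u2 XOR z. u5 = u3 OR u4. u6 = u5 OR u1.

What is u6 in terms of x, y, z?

((y XOR (z OR (z XOR x))) OR ((z OR (z XOR x)) XOR z)) OR (z XOR x)

u1 = z XOR x
u2 = z OR u1 = z OR (z XOR x)
u3 = y XOR u2 = y XOR (z OR (z XOR x))
u4 = u2 XOR z = (z OR (z XOR x)) XOR z
u5 = u3 OR u4 = (y XOR (z OR (z XOR x))) OR ((z OR (z XOR x)) XOR z)
u6 = u5 OR u1 = ((y XOR (z OR (z XOR x))) OR ((z OR (z XOR x)) XOR z)) OR (z XOR x)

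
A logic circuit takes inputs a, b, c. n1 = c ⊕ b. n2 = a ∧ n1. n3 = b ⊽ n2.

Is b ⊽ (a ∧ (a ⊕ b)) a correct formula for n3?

No

n1 = c ⊕ b
n2 = a ∧ n1 = a ∧ (c ⊕ b)
n3 = b ⊽ n2 = b ⊽ (a ∧ (c ⊕ b))
At a=1, b=0, c=0: circuit gives 1, formula gives 0.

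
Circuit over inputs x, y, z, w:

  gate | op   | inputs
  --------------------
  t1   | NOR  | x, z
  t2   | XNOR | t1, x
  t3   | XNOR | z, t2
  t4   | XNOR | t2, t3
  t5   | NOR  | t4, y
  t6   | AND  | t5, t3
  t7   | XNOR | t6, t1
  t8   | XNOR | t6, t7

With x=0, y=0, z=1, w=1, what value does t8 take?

0

t1 = 0 NOR 1 = 0
t2 = 0 XNOR 0 = 1
t3 = 1 XNOR 1 = 1
t4 = 1 XNOR 1 = 1
t5 = 1 NOR 0 = 0
t6 = 0 AND 1 = 0
t7 = 0 XNOR 0 = 1
t8 = 0 XNOR 1 = 0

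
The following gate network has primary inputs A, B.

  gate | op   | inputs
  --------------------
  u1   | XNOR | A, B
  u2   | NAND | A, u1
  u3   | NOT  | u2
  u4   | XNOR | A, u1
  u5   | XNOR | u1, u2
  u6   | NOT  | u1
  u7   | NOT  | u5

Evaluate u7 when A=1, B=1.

u1 = 1 XNOR 1 = 1
u2 = 1 NAND 1 = 0
u5 = 1 XNOR 0 = 0
u7 = NOT 0 = 1

1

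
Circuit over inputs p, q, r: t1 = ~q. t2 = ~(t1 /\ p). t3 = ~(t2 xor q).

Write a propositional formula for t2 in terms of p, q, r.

~(~q /\ p)

t1 = ~q
t2 = ~(t1 /\ p) = ~(~q /\ p)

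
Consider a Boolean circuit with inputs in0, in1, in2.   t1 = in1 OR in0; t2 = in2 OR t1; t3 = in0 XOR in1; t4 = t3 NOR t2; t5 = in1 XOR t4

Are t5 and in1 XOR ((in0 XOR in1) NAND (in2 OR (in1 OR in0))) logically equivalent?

t1 = in1 OR in0
t2 = in2 OR t1 = in2 OR (in1 OR in0)
t3 = in0 XOR in1
t4 = t3 NOR t2 = (in0 XOR in1) NOR (in2 OR (in1 OR in0))
t5 = in1 XOR t4 = in1 XOR ((in0 XOR in1) NOR (in2 OR (in1 OR in0)))
At in0=0, in1=0, in2=1: circuit gives 0, formula gives 1.

No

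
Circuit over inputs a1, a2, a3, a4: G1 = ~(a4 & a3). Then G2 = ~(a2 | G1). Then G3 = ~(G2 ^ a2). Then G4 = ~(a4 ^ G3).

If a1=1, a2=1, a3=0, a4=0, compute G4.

1

G1 = ~(0 & 0) = 1
G2 = ~(1 | 1) = 0
G3 = ~(0 ^ 1) = 0
G4 = ~(0 ^ 0) = 1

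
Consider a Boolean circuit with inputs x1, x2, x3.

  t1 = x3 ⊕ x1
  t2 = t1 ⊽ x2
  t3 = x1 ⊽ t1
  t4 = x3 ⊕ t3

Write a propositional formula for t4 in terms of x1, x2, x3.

t1 = x3 ⊕ x1
t3 = x1 ⊽ t1 = x1 ⊽ (x3 ⊕ x1)
t4 = x3 ⊕ t3 = x3 ⊕ (x1 ⊽ (x3 ⊕ x1))

x3 ⊕ (x1 ⊽ (x3 ⊕ x1))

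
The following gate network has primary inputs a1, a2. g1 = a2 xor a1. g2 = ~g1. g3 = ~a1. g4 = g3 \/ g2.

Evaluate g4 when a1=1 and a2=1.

1

g1 = 1 xor 1 = 0
g2 = ~0 = 1
g3 = ~1 = 0
g4 = 0 \/ 1 = 1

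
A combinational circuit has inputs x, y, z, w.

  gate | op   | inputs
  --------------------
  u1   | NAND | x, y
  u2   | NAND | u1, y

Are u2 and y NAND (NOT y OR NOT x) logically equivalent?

Yes

u1 = x NAND y
u2 = u1 NAND y = (x NAND y) NAND y
At x=0, y=1, z=0, w=0: circuit gives 0, formula gives 0.
At x=0, y=0, z=0, w=0: circuit gives 1, formula gives 1.
Agrees on all 16 inputs.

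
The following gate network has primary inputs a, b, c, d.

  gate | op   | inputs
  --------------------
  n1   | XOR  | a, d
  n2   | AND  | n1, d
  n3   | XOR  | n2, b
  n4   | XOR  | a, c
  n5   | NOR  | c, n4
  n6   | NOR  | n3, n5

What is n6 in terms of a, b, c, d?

(((a XOR d) AND d) XOR b) NOR (c NOR (a XOR c))

n1 = a XOR d
n2 = n1 AND d = (a XOR d) AND d
n3 = n2 XOR b = ((a XOR d) AND d) XOR b
n4 = a XOR c
n5 = c NOR n4 = c NOR (a XOR c)
n6 = n3 NOR n5 = (((a XOR d) AND d) XOR b) NOR (c NOR (a XOR c))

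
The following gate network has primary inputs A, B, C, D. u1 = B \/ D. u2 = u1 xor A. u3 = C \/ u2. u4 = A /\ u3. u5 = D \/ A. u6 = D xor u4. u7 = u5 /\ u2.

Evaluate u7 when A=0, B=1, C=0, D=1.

u1 = 1 \/ 1 = 1
u2 = 1 xor 0 = 1
u5 = 1 \/ 0 = 1
u7 = 1 /\ 1 = 1

1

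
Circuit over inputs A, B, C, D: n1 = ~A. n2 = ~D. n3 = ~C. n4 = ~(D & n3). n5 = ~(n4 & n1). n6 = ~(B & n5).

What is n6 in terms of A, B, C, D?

~(B & (~((~(D & ~C)) & ~A)))

n1 = ~A
n3 = ~C
n4 = ~(D & n3) = ~(D & ~C)
n5 = ~(n4 & n1) = ~((~(D & ~C)) & ~A)
n6 = ~(B & n5) = ~(B & (~((~(D & ~C)) & ~A)))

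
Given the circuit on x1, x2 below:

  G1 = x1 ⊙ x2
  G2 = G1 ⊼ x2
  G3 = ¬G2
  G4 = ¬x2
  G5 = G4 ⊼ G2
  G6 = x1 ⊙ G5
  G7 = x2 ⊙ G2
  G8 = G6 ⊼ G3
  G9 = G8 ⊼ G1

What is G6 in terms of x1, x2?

G1 = x1 ⊙ x2
G2 = G1 ⊼ x2 = (x1 ⊙ x2) ⊼ x2
G4 = ¬x2
G5 = G4 ⊼ G2 = ¬x2 ⊼ ((x1 ⊙ x2) ⊼ x2)
G6 = x1 ⊙ G5 = x1 ⊙ (¬x2 ⊼ ((x1 ⊙ x2) ⊼ x2))

x1 ⊙ (¬x2 ⊼ ((x1 ⊙ x2) ⊼ x2))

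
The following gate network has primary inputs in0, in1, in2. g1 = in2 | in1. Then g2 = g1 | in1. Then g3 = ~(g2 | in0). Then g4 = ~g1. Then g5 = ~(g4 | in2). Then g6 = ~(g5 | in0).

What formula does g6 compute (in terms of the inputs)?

~((~(~(in2 | in1) | in2)) | in0)

g1 = in2 | in1
g4 = ~g1 = ~(in2 | in1)
g5 = ~(g4 | in2) = ~(~(in2 | in1) | in2)
g6 = ~(g5 | in0) = ~((~(~(in2 | in1) | in2)) | in0)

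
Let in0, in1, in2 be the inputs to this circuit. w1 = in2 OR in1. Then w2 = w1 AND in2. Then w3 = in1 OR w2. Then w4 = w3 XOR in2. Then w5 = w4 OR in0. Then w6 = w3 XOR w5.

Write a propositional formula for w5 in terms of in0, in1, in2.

((in1 OR ((in2 OR in1) AND in2)) XOR in2) OR in0

w1 = in2 OR in1
w2 = w1 AND in2 = (in2 OR in1) AND in2
w3 = in1 OR w2 = in1 OR ((in2 OR in1) AND in2)
w4 = w3 XOR in2 = (in1 OR ((in2 OR in1) AND in2)) XOR in2
w5 = w4 OR in0 = ((in1 OR ((in2 OR in1) AND in2)) XOR in2) OR in0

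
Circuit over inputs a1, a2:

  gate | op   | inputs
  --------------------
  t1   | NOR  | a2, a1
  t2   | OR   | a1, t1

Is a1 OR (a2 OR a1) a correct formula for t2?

t1 = a2 NOR a1
t2 = a1 OR t1 = a1 OR (a2 NOR a1)
At a1=0, a2=0: circuit gives 1, formula gives 0.

No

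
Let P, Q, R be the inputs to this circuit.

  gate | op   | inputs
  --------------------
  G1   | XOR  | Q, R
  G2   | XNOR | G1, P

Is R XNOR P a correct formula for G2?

G1 = Q XOR R
G2 = G1 XNOR P = (Q XOR R) XNOR P
At P=0, Q=1, R=0: circuit gives 0, formula gives 1.

No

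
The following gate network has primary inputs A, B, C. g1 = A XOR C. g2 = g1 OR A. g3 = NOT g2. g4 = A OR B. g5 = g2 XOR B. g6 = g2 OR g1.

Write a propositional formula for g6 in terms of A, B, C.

((A XOR C) OR A) OR (A XOR C)

g1 = A XOR C
g2 = g1 OR A = (A XOR C) OR A
g6 = g2 OR g1 = ((A XOR C) OR A) OR (A XOR C)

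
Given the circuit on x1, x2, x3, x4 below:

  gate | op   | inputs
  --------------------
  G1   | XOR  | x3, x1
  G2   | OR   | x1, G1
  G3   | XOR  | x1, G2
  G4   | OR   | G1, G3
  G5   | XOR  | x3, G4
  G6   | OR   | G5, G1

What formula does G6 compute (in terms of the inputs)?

G1 = x3 XOR x1
G2 = x1 OR G1 = x1 OR (x3 XOR x1)
G3 = x1 XOR G2 = x1 XOR (x1 OR (x3 XOR x1))
G4 = G1 OR G3 = (x3 XOR x1) OR (x1 XOR (x1 OR (x3 XOR x1)))
G5 = x3 XOR G4 = x3 XOR ((x3 XOR x1) OR (x1 XOR (x1 OR (x3 XOR x1))))
G6 = G5 OR G1 = (x3 XOR ((x3 XOR x1) OR (x1 XOR (x1 OR (x3 XOR x1))))) OR (x3 XOR x1)

(x3 XOR ((x3 XOR x1) OR (x1 XOR (x1 OR (x3 XOR x1))))) OR (x3 XOR x1)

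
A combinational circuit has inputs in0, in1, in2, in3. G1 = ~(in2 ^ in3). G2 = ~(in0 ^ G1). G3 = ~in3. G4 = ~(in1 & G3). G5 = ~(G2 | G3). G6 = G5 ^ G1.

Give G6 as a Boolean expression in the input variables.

G1 = ~(in2 ^ in3)
G2 = ~(in0 ^ G1) = ~(in0 ^ (~(in2 ^ in3)))
G3 = ~in3
G5 = ~(G2 | G3) = ~((~(in0 ^ (~(in2 ^ in3)))) | ~in3)
G6 = G5 ^ G1 = (~((~(in0 ^ (~(in2 ^ in3)))) | ~in3)) ^ (~(in2 ^ in3))

(~((~(in0 ^ (~(in2 ^ in3)))) | ~in3)) ^ (~(in2 ^ in3))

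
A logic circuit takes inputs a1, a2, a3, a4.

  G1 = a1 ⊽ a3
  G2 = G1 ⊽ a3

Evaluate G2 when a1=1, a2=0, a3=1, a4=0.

0

G1 = 1 ⊽ 1 = 0
G2 = 0 ⊽ 1 = 0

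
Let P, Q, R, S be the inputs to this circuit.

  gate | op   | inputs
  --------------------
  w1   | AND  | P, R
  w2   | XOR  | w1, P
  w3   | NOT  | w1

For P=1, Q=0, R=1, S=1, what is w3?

0

w1 = 1 AND 1 = 1
w3 = NOT 1 = 0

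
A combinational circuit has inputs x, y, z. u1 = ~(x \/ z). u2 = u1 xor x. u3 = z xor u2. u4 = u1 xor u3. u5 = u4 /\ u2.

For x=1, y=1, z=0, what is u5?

1

u1 = ~(1 \/ 0) = 0
u2 = 0 xor 1 = 1
u3 = 0 xor 1 = 1
u4 = 0 xor 1 = 1
u5 = 1 /\ 1 = 1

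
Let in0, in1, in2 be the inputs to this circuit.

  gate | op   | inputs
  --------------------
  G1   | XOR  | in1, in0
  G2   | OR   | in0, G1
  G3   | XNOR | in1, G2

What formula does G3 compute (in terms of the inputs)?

G1 = in1 XOR in0
G2 = in0 OR G1 = in0 OR (in1 XOR in0)
G3 = in1 XNOR G2 = in1 XNOR (in0 OR (in1 XOR in0))

in1 XNOR (in0 OR (in1 XOR in0))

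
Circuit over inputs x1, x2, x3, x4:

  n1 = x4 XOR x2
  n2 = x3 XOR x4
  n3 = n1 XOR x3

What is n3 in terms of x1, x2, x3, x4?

(x4 XOR x2) XOR x3

n1 = x4 XOR x2
n3 = n1 XOR x3 = (x4 XOR x2) XOR x3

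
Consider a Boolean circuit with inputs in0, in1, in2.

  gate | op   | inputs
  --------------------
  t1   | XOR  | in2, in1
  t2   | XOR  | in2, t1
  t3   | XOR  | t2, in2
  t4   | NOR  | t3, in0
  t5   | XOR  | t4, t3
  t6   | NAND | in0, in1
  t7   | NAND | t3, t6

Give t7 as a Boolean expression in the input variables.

((in2 XOR (in2 XOR in1)) XOR in2) NAND (in0 NAND in1)

t1 = in2 XOR in1
t2 = in2 XOR t1 = in2 XOR (in2 XOR in1)
t3 = t2 XOR in2 = (in2 XOR (in2 XOR in1)) XOR in2
t6 = in0 NAND in1
t7 = t3 NAND t6 = ((in2 XOR (in2 XOR in1)) XOR in2) NAND (in0 NAND in1)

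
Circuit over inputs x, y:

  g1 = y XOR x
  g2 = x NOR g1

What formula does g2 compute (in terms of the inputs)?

x NOR (y XOR x)

g1 = y XOR x
g2 = x NOR g1 = x NOR (y XOR x)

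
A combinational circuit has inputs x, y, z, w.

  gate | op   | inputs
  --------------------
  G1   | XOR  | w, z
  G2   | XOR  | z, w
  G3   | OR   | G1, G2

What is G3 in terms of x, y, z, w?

G1 = w XOR z
G2 = z XOR w
G3 = G1 OR G2 = (w XOR z) OR (z XOR w)

(w XOR z) OR (z XOR w)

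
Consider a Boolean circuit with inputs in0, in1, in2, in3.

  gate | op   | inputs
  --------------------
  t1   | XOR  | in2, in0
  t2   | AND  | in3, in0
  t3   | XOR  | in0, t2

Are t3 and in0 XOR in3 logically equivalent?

No

t2 = in3 AND in0
t3 = in0 XOR t2 = in0 XOR (in3 AND in0)
At in0=0, in1=0, in2=0, in3=1: circuit gives 0, formula gives 1.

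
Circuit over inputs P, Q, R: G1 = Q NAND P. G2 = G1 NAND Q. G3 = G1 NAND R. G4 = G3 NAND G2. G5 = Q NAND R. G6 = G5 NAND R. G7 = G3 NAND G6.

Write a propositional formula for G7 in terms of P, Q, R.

((Q NAND P) NAND R) NAND ((Q NAND R) NAND R)

G1 = Q NAND P
G3 = G1 NAND R = (Q NAND P) NAND R
G5 = Q NAND R
G6 = G5 NAND R = (Q NAND R) NAND R
G7 = G3 NAND G6 = ((Q NAND P) NAND R) NAND ((Q NAND R) NAND R)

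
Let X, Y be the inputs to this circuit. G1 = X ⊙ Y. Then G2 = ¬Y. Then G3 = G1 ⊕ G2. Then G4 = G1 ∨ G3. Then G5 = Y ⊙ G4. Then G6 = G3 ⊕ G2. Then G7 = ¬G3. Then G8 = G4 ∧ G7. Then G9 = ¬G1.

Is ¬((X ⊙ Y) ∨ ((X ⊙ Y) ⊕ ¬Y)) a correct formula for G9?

G1 = X ⊙ Y
G9 = ¬G1 = ¬(X ⊙ Y)
At X=1, Y=0: circuit gives 1, formula gives 0.

No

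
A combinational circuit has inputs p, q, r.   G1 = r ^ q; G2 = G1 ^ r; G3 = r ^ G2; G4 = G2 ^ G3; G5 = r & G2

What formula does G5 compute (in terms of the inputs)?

G1 = r ^ q
G2 = G1 ^ r = (r ^ q) ^ r
G5 = r & G2 = r & ((r ^ q) ^ r)

r & ((r ^ q) ^ r)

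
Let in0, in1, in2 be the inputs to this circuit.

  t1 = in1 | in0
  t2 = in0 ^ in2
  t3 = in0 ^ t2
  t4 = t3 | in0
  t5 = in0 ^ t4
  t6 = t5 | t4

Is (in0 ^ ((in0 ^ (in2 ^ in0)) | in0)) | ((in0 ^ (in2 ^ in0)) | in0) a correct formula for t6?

t2 = in0 ^ in2
t3 = in0 ^ t2 = in0 ^ (in0 ^ in2)
t4 = t3 | in0 = (in0 ^ (in0 ^ in2)) | in0
t5 = in0 ^ t4 = in0 ^ ((in0 ^ (in0 ^ in2)) | in0)
t6 = t5 | t4 = (in0 ^ ((in0 ^ (in0 ^ in2)) | in0)) | ((in0 ^ (in0 ^ in2)) | in0)
At in0=0, in1=0, in2=0: circuit gives 0, formula gives 0.
At in0=0, in1=0, in2=1: circuit gives 1, formula gives 1.
Agrees on all 8 inputs.

Yes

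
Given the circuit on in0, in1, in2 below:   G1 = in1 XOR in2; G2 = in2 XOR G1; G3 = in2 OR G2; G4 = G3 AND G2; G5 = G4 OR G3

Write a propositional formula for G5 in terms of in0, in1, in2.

((in2 OR (in2 XOR (in1 XOR in2))) AND (in2 XOR (in1 XOR in2))) OR (in2 OR (in2 XOR (in1 XOR in2)))

G1 = in1 XOR in2
G2 = in2 XOR G1 = in2 XOR (in1 XOR in2)
G3 = in2 OR G2 = in2 OR (in2 XOR (in1 XOR in2))
G4 = G3 AND G2 = (in2 OR (in2 XOR (in1 XOR in2))) AND (in2 XOR (in1 XOR in2))
G5 = G4 OR G3 = ((in2 OR (in2 XOR (in1 XOR in2))) AND (in2 XOR (in1 XOR in2))) OR (in2 OR (in2 XOR (in1 XOR in2)))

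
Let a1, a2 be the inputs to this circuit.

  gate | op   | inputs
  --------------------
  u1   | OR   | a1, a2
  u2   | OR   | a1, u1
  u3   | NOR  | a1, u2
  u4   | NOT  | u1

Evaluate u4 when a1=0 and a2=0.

1

u1 = 0 OR 0 = 0
u4 = NOT 0 = 1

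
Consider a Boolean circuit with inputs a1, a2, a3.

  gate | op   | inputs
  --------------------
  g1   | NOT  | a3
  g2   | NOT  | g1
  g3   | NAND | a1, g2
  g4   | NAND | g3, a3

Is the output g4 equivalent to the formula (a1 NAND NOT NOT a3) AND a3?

g1 = NOT a3
g2 = NOT g1 = NOT NOT a3
g3 = a1 NAND g2 = a1 NAND NOT NOT a3
g4 = g3 NAND a3 = (a1 NAND NOT NOT a3) NAND a3
At a1=0, a2=0, a3=0: circuit gives 1, formula gives 0.

No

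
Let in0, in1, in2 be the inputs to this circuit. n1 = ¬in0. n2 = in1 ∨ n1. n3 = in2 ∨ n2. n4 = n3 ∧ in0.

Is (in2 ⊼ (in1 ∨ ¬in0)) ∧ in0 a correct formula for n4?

n1 = ¬in0
n2 = in1 ∨ n1 = in1 ∨ ¬in0
n3 = in2 ∨ n2 = in2 ∨ (in1 ∨ ¬in0)
n4 = n3 ∧ in0 = (in2 ∨ (in1 ∨ ¬in0)) ∧ in0
At in0=1, in1=0, in2=0: circuit gives 0, formula gives 1.

No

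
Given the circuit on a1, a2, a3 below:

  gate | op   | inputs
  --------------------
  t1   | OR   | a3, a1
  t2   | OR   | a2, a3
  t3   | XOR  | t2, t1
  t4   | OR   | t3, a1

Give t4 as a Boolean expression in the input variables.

((a2 OR a3) XOR (a3 OR a1)) OR a1

t1 = a3 OR a1
t2 = a2 OR a3
t3 = t2 XOR t1 = (a2 OR a3) XOR (a3 OR a1)
t4 = t3 OR a1 = ((a2 OR a3) XOR (a3 OR a1)) OR a1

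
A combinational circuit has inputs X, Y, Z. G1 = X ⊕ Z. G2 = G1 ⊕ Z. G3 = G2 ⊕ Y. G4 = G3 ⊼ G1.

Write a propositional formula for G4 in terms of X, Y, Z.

(((X ⊕ Z) ⊕ Z) ⊕ Y) ⊼ (X ⊕ Z)

G1 = X ⊕ Z
G2 = G1 ⊕ Z = (X ⊕ Z) ⊕ Z
G3 = G2 ⊕ Y = ((X ⊕ Z) ⊕ Z) ⊕ Y
G4 = G3 ⊼ G1 = (((X ⊕ Z) ⊕ Z) ⊕ Y) ⊼ (X ⊕ Z)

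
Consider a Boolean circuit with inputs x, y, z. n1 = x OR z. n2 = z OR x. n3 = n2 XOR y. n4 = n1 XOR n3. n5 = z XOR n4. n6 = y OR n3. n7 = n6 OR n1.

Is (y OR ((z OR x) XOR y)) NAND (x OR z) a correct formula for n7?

No

n1 = x OR z
n2 = z OR x
n3 = n2 XOR y = (z OR x) XOR y
n6 = y OR n3 = y OR ((z OR x) XOR y)
n7 = n6 OR n1 = (y OR ((z OR x) XOR y)) OR (x OR z)
At x=0, y=0, z=0: circuit gives 0, formula gives 1.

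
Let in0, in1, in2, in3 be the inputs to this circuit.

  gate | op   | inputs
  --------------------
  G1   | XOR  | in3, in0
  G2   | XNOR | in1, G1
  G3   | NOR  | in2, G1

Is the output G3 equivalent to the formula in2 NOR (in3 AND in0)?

G1 = in3 XOR in0
G3 = in2 NOR G1 = in2 NOR (in3 XOR in0)
At in0=0, in1=0, in2=0, in3=1: circuit gives 0, formula gives 1.

No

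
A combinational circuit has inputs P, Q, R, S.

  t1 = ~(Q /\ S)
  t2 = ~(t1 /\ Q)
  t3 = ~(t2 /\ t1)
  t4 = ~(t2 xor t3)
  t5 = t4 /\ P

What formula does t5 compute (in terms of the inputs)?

t1 = ~(Q /\ S)
t2 = ~(t1 /\ Q) = ~((~(Q /\ S)) /\ Q)
t3 = ~(t2 /\ t1) = ~((~((~(Q /\ S)) /\ Q)) /\ (~(Q /\ S)))
t4 = ~(t2 xor t3) = ~((~((~(Q /\ S)) /\ Q)) xor (~((~((~(Q /\ S)) /\ Q)) /\ (~(Q /\ S)))))
t5 = t4 /\ P = (~((~((~(Q /\ S)) /\ Q)) xor (~((~((~(Q /\ S)) /\ Q)) /\ (~(Q /\ S)))))) /\ P

(~((~((~(Q /\ S)) /\ Q)) xor (~((~((~(Q /\ S)) /\ Q)) /\ (~(Q /\ S)))))) /\ P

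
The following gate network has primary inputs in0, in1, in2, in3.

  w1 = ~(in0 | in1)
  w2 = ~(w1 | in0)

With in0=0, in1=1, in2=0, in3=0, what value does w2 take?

w1 = ~(0 | 1) = 0
w2 = ~(0 | 0) = 1

1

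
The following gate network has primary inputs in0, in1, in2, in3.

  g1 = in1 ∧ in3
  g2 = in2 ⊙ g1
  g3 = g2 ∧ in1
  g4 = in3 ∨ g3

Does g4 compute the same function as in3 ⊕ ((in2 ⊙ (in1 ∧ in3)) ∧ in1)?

g1 = in1 ∧ in3
g2 = in2 ⊙ g1 = in2 ⊙ (in1 ∧ in3)
g3 = g2 ∧ in1 = (in2 ⊙ (in1 ∧ in3)) ∧ in1
g4 = in3 ∨ g3 = in3 ∨ ((in2 ⊙ (in1 ∧ in3)) ∧ in1)
At in0=0, in1=1, in2=1, in3=1: circuit gives 1, formula gives 0.

No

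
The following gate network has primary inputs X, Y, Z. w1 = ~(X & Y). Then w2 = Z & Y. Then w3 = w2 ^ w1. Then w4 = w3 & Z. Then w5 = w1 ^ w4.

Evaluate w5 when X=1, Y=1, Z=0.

0

w1 = ~(1 & 1) = 0
w2 = 0 & 1 = 0
w3 = 0 ^ 0 = 0
w4 = 0 & 0 = 0
w5 = 0 ^ 0 = 0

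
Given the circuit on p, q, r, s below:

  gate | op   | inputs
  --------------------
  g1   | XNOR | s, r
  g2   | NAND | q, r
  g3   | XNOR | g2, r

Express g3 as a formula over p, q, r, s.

(q NAND r) XNOR r

g2 = q NAND r
g3 = g2 XNOR r = (q NAND r) XNOR r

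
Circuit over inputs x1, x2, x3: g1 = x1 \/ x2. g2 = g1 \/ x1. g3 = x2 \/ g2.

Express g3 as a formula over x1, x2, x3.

x2 \/ ((x1 \/ x2) \/ x1)

g1 = x1 \/ x2
g2 = g1 \/ x1 = (x1 \/ x2) \/ x1
g3 = x2 \/ g2 = x2 \/ ((x1 \/ x2) \/ x1)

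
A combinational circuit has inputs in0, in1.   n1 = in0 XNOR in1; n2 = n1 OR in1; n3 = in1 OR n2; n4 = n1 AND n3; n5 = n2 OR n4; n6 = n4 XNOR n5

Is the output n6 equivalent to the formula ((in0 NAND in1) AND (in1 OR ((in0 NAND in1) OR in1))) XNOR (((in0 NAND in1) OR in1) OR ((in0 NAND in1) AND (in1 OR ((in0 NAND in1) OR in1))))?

No

n1 = in0 XNOR in1
n2 = n1 OR in1 = (in0 XNOR in1) OR in1
n3 = in1 OR n2 = in1 OR ((in0 XNOR in1) OR in1)
n4 = n1 AND n3 = (in0 XNOR in1) AND (in1 OR ((in0 XNOR in1) OR in1))
n5 = n2 OR n4 = ((in0 XNOR in1) OR in1) OR ((in0 XNOR in1) AND (in1 OR ((in0 XNOR in1) OR in1)))
n6 = n4 XNOR n5 = ((in0 XNOR in1) AND (in1 OR ((in0 XNOR in1) OR in1))) XNOR (((in0 XNOR in1) OR in1) OR ((in0 XNOR in1) AND (in1 OR ((in0 XNOR in1) OR in1))))
At in0=0, in1=1: circuit gives 0, formula gives 1.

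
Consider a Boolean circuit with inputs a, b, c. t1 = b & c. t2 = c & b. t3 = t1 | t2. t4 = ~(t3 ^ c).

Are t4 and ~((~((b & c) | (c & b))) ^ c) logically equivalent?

t1 = b & c
t2 = c & b
t3 = t1 | t2 = (b & c) | (c & b)
t4 = ~(t3 ^ c) = ~(((b & c) | (c & b)) ^ c)
At a=0, b=0, c=0: circuit gives 1, formula gives 0.

No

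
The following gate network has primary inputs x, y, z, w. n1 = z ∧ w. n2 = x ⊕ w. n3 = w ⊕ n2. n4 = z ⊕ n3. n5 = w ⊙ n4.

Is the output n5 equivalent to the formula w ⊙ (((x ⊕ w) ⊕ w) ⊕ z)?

n2 = x ⊕ w
n3 = w ⊕ n2 = w ⊕ (x ⊕ w)
n4 = z ⊕ n3 = z ⊕ (w ⊕ (x ⊕ w))
n5 = w ⊙ n4 = w ⊙ (z ⊕ (w ⊕ (x ⊕ w)))
At x=0, y=0, z=0, w=1: circuit gives 0, formula gives 0.
At x=0, y=0, z=0, w=0: circuit gives 1, formula gives 1.
Agrees on all 16 inputs.

Yes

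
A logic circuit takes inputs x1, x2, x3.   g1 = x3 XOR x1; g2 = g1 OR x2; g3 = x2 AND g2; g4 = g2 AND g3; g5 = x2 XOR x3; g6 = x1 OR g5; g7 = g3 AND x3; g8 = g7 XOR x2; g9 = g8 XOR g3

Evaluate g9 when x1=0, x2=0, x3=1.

0

g1 = 1 XOR 0 = 1
g2 = 1 OR 0 = 1
g3 = 0 AND 1 = 0
g7 = 0 AND 1 = 0
g8 = 0 XOR 0 = 0
g9 = 0 XOR 0 = 0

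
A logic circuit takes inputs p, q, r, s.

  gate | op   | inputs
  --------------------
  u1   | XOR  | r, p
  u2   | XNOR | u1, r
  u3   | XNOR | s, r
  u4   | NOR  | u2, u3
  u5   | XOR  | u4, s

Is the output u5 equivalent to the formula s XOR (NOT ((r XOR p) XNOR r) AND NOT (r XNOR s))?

Yes

u1 = r XOR p
u2 = u1 XNOR r = (r XOR p) XNOR r
u3 = s XNOR r
u4 = u2 NOR u3 = ((r XOR p) XNOR r) NOR (s XNOR r)
u5 = u4 XOR s = (((r XOR p) XNOR r) NOR (s XNOR r)) XOR s
At p=0, q=0, r=0, s=0: circuit gives 0, formula gives 0.
At p=0, q=0, r=0, s=1: circuit gives 1, formula gives 1.
Agrees on all 16 inputs.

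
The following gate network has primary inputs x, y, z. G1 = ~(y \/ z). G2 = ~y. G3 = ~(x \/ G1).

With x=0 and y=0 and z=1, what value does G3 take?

1

G1 = ~(0 \/ 1) = 0
G3 = ~(0 \/ 0) = 1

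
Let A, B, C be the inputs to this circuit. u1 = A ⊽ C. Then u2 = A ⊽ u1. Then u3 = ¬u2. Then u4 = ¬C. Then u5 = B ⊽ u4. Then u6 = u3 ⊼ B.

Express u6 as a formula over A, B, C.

u1 = A ⊽ C
u2 = A ⊽ u1 = A ⊽ (A ⊽ C)
u3 = ¬u2 = ¬(A ⊽ (A ⊽ C))
u6 = u3 ⊼ B = ¬(A ⊽ (A ⊽ C)) ⊼ B

¬(A ⊽ (A ⊽ C)) ⊼ B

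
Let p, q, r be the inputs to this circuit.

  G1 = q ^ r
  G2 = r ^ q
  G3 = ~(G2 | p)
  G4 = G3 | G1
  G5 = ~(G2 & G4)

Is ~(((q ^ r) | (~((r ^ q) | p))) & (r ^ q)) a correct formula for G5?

Yes

G1 = q ^ r
G2 = r ^ q
G3 = ~(G2 | p) = ~((r ^ q) | p)
G4 = G3 | G1 = (~((r ^ q) | p)) | (q ^ r)
G5 = ~(G2 & G4) = ~((r ^ q) & ((~((r ^ q) | p)) | (q ^ r)))
At p=0, q=0, r=1: circuit gives 0, formula gives 0.
At p=0, q=0, r=0: circuit gives 1, formula gives 1.
Agrees on all 8 inputs.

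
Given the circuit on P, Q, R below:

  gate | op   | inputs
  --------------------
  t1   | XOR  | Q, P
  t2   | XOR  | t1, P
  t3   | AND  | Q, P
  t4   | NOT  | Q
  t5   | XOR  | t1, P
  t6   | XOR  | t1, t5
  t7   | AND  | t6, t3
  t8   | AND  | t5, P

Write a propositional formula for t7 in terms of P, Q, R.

((Q XOR P) XOR ((Q XOR P) XOR P)) AND (Q AND P)

t1 = Q XOR P
t3 = Q AND P
t5 = t1 XOR P = (Q XOR P) XOR P
t6 = t1 XOR t5 = (Q XOR P) XOR ((Q XOR P) XOR P)
t7 = t6 AND t3 = ((Q XOR P) XOR ((Q XOR P) XOR P)) AND (Q AND P)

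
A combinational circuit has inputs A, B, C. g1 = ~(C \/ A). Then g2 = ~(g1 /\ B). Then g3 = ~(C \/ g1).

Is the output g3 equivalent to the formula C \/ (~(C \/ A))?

No

g1 = ~(C \/ A)
g3 = ~(C \/ g1) = ~(C \/ (~(C \/ A)))
At A=0, B=0, C=0: circuit gives 0, formula gives 1.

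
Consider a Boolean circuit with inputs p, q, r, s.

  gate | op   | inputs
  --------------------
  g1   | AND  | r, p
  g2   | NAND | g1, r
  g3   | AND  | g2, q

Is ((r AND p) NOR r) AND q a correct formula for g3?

No

g1 = r AND p
g2 = g1 NAND r = (r AND p) NAND r
g3 = g2 AND q = ((r AND p) NAND r) AND q
At p=0, q=1, r=1, s=0: circuit gives 1, formula gives 0.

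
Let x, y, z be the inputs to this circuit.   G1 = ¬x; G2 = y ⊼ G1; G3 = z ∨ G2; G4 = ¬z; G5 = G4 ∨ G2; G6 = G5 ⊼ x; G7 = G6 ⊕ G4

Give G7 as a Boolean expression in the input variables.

G1 = ¬x
G2 = y ⊼ G1 = y ⊼ ¬x
G4 = ¬z
G5 = G4 ∨ G2 = ¬z ∨ (y ⊼ ¬x)
G6 = G5 ⊼ x = (¬z ∨ (y ⊼ ¬x)) ⊼ x
G7 = G6 ⊕ G4 = ((¬z ∨ (y ⊼ ¬x)) ⊼ x) ⊕ ¬z

((¬z ∨ (y ⊼ ¬x)) ⊼ x) ⊕ ¬z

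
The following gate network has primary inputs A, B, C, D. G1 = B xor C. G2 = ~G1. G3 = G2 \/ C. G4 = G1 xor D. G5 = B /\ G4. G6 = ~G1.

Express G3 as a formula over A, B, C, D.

G1 = B xor C
G2 = ~G1 = ~(B xor C)
G3 = G2 \/ C = ~(B xor C) \/ C

~(B xor C) \/ C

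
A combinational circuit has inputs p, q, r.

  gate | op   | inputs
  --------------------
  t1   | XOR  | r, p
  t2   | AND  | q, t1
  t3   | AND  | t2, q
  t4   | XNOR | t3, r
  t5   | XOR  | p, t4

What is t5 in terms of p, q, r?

p XOR (((q AND (r XOR p)) AND q) XNOR r)

t1 = r XOR p
t2 = q AND t1 = q AND (r XOR p)
t3 = t2 AND q = (q AND (r XOR p)) AND q
t4 = t3 XNOR r = ((q AND (r XOR p)) AND q) XNOR r
t5 = p XOR t4 = p XOR (((q AND (r XOR p)) AND q) XNOR r)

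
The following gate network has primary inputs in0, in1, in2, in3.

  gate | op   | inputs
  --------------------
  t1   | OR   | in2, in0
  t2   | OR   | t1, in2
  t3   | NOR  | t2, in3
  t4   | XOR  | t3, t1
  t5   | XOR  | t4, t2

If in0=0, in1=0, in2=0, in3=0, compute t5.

t1 = 0 OR 0 = 0
t2 = 0 OR 0 = 0
t3 = 0 NOR 0 = 1
t4 = 1 XOR 0 = 1
t5 = 1 XOR 0 = 1

1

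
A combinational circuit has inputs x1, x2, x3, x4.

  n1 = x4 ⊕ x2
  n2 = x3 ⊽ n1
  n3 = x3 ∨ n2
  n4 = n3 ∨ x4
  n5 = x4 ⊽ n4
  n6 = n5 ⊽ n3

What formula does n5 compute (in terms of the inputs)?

x4 ⊽ ((x3 ∨ (x3 ⊽ (x4 ⊕ x2))) ∨ x4)

n1 = x4 ⊕ x2
n2 = x3 ⊽ n1 = x3 ⊽ (x4 ⊕ x2)
n3 = x3 ∨ n2 = x3 ∨ (x3 ⊽ (x4 ⊕ x2))
n4 = n3 ∨ x4 = (x3 ∨ (x3 ⊽ (x4 ⊕ x2))) ∨ x4
n5 = x4 ⊽ n4 = x4 ⊽ ((x3 ∨ (x3 ⊽ (x4 ⊕ x2))) ∨ x4)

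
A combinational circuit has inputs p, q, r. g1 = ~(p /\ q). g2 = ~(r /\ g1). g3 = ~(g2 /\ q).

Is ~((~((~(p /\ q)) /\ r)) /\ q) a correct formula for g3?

Yes

g1 = ~(p /\ q)
g2 = ~(r /\ g1) = ~(r /\ (~(p /\ q)))
g3 = ~(g2 /\ q) = ~((~(r /\ (~(p /\ q)))) /\ q)
At p=0, q=1, r=0: circuit gives 0, formula gives 0.
At p=0, q=0, r=0: circuit gives 1, formula gives 1.
Agrees on all 8 inputs.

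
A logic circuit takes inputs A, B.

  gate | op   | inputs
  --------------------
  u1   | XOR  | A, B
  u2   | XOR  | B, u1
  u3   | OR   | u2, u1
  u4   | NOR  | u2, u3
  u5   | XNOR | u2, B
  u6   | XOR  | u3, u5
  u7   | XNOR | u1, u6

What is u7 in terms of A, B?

u1 = A XOR B
u2 = B XOR u1 = B XOR (A XOR B)
u3 = u2 OR u1 = (B XOR (A XOR B)) OR (A XOR B)
u5 = u2 XNOR B = (B XOR (A XOR B)) XNOR B
u6 = u3 XOR u5 = ((B XOR (A XOR B)) OR (A XOR B)) XOR ((B XOR (A XOR B)) XNOR B)
u7 = u1 XNOR u6 = (A XOR B) XNOR (((B XOR (A XOR B)) OR (A XOR B)) XOR ((B XOR (A XOR B)) XNOR B))

(A XOR B) XNOR (((B XOR (A XOR B)) OR (A XOR B)) XOR ((B XOR (A XOR B)) XNOR B))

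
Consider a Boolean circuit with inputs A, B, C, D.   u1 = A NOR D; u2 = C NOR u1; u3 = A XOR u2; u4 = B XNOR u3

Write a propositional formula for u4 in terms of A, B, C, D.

u1 = A NOR D
u2 = C NOR u1 = C NOR (A NOR D)
u3 = A XOR u2 = A XOR (C NOR (A NOR D))
u4 = B XNOR u3 = B XNOR (A XOR (C NOR (A NOR D)))

B XNOR (A XOR (C NOR (A NOR D)))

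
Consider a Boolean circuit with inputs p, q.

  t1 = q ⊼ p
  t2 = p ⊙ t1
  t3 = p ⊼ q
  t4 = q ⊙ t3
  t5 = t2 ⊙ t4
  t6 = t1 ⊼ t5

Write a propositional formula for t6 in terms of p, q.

t1 = q ⊼ p
t2 = p ⊙ t1 = p ⊙ (q ⊼ p)
t3 = p ⊼ q
t4 = q ⊙ t3 = q ⊙ (p ⊼ q)
t5 = t2 ⊙ t4 = (p ⊙ (q ⊼ p)) ⊙ (q ⊙ (p ⊼ q))
t6 = t1 ⊼ t5 = (q ⊼ p) ⊼ ((p ⊙ (q ⊼ p)) ⊙ (q ⊙ (p ⊼ q)))

(q ⊼ p) ⊼ ((p ⊙ (q ⊼ p)) ⊙ (q ⊙ (p ⊼ q)))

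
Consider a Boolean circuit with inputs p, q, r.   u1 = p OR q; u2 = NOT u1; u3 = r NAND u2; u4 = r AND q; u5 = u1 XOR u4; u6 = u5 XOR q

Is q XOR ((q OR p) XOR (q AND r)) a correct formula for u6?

u1 = p OR q
u4 = r AND q
u5 = u1 XOR u4 = (p OR q) XOR (r AND q)
u6 = u5 XOR q = ((p OR q) XOR (r AND q)) XOR q
At p=0, q=0, r=0: circuit gives 0, formula gives 0.
At p=0, q=1, r=1: circuit gives 1, formula gives 1.
Agrees on all 8 inputs.

Yes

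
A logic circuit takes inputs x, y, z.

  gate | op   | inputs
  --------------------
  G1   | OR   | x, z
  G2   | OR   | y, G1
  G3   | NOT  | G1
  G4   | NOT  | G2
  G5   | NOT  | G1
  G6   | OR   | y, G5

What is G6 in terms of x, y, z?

G1 = x OR z
G5 = NOT G1 = NOT (x OR z)
G6 = y OR G5 = y OR NOT (x OR z)

y OR NOT (x OR z)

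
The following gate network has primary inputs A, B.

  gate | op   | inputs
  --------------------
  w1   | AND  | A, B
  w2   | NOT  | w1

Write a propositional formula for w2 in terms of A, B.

w1 = A AND B
w2 = NOT w1 = NOT (A AND B)

NOT (A AND B)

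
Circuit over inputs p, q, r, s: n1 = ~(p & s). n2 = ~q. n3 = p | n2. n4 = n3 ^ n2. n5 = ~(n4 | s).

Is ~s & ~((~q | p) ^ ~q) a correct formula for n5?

n2 = ~q
n3 = p | n2 = p | ~q
n4 = n3 ^ n2 = (p | ~q) ^ ~q
n5 = ~(n4 | s) = ~(((p | ~q) ^ ~q) | s)
At p=0, q=0, r=0, s=1: circuit gives 0, formula gives 0.
At p=0, q=0, r=0, s=0: circuit gives 1, formula gives 1.
Agrees on all 16 inputs.

Yes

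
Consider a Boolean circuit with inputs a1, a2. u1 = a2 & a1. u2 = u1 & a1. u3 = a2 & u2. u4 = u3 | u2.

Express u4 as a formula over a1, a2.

(a2 & ((a2 & a1) & a1)) | ((a2 & a1) & a1)

u1 = a2 & a1
u2 = u1 & a1 = (a2 & a1) & a1
u3 = a2 & u2 = a2 & ((a2 & a1) & a1)
u4 = u3 | u2 = (a2 & ((a2 & a1) & a1)) | ((a2 & a1) & a1)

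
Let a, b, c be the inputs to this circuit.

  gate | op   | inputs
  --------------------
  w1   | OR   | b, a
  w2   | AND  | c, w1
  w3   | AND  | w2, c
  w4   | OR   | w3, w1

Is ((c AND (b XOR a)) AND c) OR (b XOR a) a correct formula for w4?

No

w1 = b OR a
w2 = c AND w1 = c AND (b OR a)
w3 = w2 AND c = (c AND (b OR a)) AND c
w4 = w3 OR w1 = ((c AND (b OR a)) AND c) OR (b OR a)
At a=1, b=1, c=0: circuit gives 1, formula gives 0.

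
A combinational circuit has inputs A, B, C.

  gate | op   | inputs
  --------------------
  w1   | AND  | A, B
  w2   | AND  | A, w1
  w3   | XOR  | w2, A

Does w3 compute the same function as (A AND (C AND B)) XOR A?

No

w1 = A AND B
w2 = A AND w1 = A AND (A AND B)
w3 = w2 XOR A = (A AND (A AND B)) XOR A
At A=1, B=1, C=0: circuit gives 0, formula gives 1.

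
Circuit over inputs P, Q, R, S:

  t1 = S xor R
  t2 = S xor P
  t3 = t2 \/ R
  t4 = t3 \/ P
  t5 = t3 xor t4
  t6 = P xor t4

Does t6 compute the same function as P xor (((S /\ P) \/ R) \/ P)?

t2 = S xor P
t3 = t2 \/ R = (S xor P) \/ R
t4 = t3 \/ P = ((S xor P) \/ R) \/ P
t6 = P xor t4 = P xor (((S xor P) \/ R) \/ P)
At P=0, Q=0, R=0, S=1: circuit gives 1, formula gives 0.

No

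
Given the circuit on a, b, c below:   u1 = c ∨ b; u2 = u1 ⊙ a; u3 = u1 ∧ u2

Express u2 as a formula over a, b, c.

u1 = c ∨ b
u2 = u1 ⊙ a = (c ∨ b) ⊙ a

(c ∨ b) ⊙ a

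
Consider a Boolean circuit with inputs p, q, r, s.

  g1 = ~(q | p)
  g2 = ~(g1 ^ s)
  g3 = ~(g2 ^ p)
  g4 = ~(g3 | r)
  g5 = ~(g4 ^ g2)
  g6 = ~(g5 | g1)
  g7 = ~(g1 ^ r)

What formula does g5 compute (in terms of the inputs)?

~((~((~((~((~(q | p)) ^ s)) ^ p)) | r)) ^ (~((~(q | p)) ^ s)))

g1 = ~(q | p)
g2 = ~(g1 ^ s) = ~((~(q | p)) ^ s)
g3 = ~(g2 ^ p) = ~((~((~(q | p)) ^ s)) ^ p)
g4 = ~(g3 | r) = ~((~((~((~(q | p)) ^ s)) ^ p)) | r)
g5 = ~(g4 ^ g2) = ~((~((~((~((~(q | p)) ^ s)) ^ p)) | r)) ^ (~((~(q | p)) ^ s)))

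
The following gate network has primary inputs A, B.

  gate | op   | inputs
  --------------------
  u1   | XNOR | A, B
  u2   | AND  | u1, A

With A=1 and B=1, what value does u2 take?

u1 = 1 XNOR 1 = 1
u2 = 1 AND 1 = 1

1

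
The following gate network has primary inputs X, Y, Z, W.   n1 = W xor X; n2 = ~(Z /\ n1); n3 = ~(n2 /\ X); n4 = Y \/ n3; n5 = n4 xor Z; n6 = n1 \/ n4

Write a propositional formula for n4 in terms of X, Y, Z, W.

n1 = W xor X
n2 = ~(Z /\ n1) = ~(Z /\ (W xor X))
n3 = ~(n2 /\ X) = ~((~(Z /\ (W xor X))) /\ X)
n4 = Y \/ n3 = Y \/ (~((~(Z /\ (W xor X))) /\ X))

Y \/ (~((~(Z /\ (W xor X))) /\ X))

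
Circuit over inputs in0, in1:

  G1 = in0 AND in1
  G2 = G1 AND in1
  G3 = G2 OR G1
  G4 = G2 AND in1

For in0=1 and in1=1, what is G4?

1

G1 = 1 AND 1 = 1
G2 = 1 AND 1 = 1
G4 = 1 AND 1 = 1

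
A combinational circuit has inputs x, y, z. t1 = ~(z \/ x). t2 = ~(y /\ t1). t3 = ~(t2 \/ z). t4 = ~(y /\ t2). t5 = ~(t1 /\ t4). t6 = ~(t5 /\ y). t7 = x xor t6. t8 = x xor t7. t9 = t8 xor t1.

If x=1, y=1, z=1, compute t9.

t1 = ~(1 \/ 1) = 0
t2 = ~(1 /\ 0) = 1
t4 = ~(1 /\ 1) = 0
t5 = ~(0 /\ 0) = 1
t6 = ~(1 /\ 1) = 0
t7 = 1 xor 0 = 1
t8 = 1 xor 1 = 0
t9 = 0 xor 0 = 0

0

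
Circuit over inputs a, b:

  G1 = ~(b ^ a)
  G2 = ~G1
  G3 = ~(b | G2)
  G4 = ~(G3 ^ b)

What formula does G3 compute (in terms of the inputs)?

~(b | ~(~(b ^ a)))

G1 = ~(b ^ a)
G2 = ~G1 = ~(~(b ^ a))
G3 = ~(b | G2) = ~(b | ~(~(b ^ a)))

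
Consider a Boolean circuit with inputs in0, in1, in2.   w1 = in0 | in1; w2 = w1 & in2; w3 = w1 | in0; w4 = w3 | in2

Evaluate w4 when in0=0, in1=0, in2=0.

w1 = 0 | 0 = 0
w3 = 0 | 0 = 0
w4 = 0 | 0 = 0

0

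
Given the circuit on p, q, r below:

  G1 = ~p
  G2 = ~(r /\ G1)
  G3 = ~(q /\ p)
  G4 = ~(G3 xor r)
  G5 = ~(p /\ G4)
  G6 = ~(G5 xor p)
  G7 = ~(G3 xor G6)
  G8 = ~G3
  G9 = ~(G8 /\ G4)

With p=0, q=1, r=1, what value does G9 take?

1

G3 = ~(1 /\ 0) = 1
G4 = ~(1 xor 1) = 1
G8 = ~1 = 0
G9 = ~(0 /\ 1) = 1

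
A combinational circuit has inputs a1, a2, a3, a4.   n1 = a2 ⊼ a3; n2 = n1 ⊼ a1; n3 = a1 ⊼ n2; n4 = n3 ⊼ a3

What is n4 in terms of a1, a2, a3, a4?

n1 = a2 ⊼ a3
n2 = n1 ⊼ a1 = (a2 ⊼ a3) ⊼ a1
n3 = a1 ⊼ n2 = a1 ⊼ ((a2 ⊼ a3) ⊼ a1)
n4 = n3 ⊼ a3 = (a1 ⊼ ((a2 ⊼ a3) ⊼ a1)) ⊼ a3

(a1 ⊼ ((a2 ⊼ a3) ⊼ a1)) ⊼ a3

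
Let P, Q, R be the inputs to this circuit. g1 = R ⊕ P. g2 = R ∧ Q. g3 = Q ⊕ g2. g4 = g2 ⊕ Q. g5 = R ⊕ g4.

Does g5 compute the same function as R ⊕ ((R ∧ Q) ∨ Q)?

g2 = R ∧ Q
g4 = g2 ⊕ Q = (R ∧ Q) ⊕ Q
g5 = R ⊕ g4 = R ⊕ ((R ∧ Q) ⊕ Q)
At P=0, Q=1, R=1: circuit gives 1, formula gives 0.

No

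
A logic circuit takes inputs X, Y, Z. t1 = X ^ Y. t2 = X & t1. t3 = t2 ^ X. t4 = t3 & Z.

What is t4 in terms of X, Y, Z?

((X & (X ^ Y)) ^ X) & Z

t1 = X ^ Y
t2 = X & t1 = X & (X ^ Y)
t3 = t2 ^ X = (X & (X ^ Y)) ^ X
t4 = t3 & Z = ((X & (X ^ Y)) ^ X) & Z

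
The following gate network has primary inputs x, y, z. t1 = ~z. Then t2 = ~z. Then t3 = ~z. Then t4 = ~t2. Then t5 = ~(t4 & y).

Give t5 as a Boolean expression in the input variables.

t2 = ~z
t4 = ~t2 = ~~z
t5 = ~(t4 & y) = ~(~~z & y)

~(~~z & y)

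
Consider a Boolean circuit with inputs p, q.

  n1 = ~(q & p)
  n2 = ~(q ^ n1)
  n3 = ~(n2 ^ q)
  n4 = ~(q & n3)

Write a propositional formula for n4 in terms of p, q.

n1 = ~(q & p)
n2 = ~(q ^ n1) = ~(q ^ (~(q & p)))
n3 = ~(n2 ^ q) = ~((~(q ^ (~(q & p)))) ^ q)
n4 = ~(q & n3) = ~(q & (~((~(q ^ (~(q & p)))) ^ q)))

~(q & (~((~(q ^ (~(q & p)))) ^ q)))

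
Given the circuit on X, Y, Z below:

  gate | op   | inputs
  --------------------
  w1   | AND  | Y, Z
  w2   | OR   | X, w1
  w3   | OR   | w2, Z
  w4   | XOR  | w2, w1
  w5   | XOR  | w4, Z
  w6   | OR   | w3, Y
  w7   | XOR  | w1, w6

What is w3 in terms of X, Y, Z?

(X OR (Y AND Z)) OR Z

w1 = Y AND Z
w2 = X OR w1 = X OR (Y AND Z)
w3 = w2 OR Z = (X OR (Y AND Z)) OR Z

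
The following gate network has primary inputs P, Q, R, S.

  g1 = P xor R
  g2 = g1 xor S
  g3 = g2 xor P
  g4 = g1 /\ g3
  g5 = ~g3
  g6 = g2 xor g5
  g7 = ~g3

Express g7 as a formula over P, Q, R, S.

~(((P xor R) xor S) xor P)

g1 = P xor R
g2 = g1 xor S = (P xor R) xor S
g3 = g2 xor P = ((P xor R) xor S) xor P
g7 = ~g3 = ~(((P xor R) xor S) xor P)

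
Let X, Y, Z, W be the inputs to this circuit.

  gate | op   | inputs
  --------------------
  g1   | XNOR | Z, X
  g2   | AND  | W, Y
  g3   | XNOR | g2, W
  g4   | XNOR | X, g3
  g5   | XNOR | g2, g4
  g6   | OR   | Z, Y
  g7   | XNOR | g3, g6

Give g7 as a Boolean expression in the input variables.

((W AND Y) XNOR W) XNOR (Z OR Y)

g2 = W AND Y
g3 = g2 XNOR W = (W AND Y) XNOR W
g6 = Z OR Y
g7 = g3 XNOR g6 = ((W AND Y) XNOR W) XNOR (Z OR Y)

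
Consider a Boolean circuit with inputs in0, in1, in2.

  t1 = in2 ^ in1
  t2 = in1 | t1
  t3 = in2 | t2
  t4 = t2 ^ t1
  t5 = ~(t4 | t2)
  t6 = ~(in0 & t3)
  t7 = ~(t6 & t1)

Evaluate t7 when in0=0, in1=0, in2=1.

t1 = 1 ^ 0 = 1
t2 = 0 | 1 = 1
t3 = 1 | 1 = 1
t6 = ~(0 & 1) = 1
t7 = ~(1 & 1) = 0

0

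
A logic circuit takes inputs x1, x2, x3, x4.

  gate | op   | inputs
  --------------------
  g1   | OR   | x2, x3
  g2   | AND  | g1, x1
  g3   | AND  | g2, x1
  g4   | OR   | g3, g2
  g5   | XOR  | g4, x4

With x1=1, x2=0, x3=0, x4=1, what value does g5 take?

g1 = 0 OR 0 = 0
g2 = 0 AND 1 = 0
g3 = 0 AND 1 = 0
g4 = 0 OR 0 = 0
g5 = 0 XOR 1 = 1

1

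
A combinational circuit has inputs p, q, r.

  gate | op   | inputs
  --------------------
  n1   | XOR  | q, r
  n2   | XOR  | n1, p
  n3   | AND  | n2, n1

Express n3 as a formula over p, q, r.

((q XOR r) XOR p) AND (q XOR r)

n1 = q XOR r
n2 = n1 XOR p = (q XOR r) XOR p
n3 = n2 AND n1 = ((q XOR r) XOR p) AND (q XOR r)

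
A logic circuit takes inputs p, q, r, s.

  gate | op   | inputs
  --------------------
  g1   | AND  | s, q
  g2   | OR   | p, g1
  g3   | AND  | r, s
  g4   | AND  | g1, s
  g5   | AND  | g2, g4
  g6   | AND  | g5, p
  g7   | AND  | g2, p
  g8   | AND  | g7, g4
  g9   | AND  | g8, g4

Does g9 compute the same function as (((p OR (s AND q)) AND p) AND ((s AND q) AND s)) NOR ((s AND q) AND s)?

No

g1 = s AND q
g2 = p OR g1 = p OR (s AND q)
g4 = g1 AND s = (s AND q) AND s
g7 = g2 AND p = (p OR (s AND q)) AND p
g8 = g7 AND g4 = ((p OR (s AND q)) AND p) AND ((s AND q) AND s)
g9 = g8 AND g4 = (((p OR (s AND q)) AND p) AND ((s AND q) AND s)) AND ((s AND q) AND s)
At p=0, q=0, r=0, s=0: circuit gives 0, formula gives 1.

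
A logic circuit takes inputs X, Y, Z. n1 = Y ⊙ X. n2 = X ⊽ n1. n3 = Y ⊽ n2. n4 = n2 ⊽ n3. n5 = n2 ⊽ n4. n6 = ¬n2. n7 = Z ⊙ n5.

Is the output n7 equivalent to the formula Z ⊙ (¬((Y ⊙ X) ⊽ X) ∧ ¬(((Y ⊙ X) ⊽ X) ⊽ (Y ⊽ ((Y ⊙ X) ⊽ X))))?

Yes

n1 = Y ⊙ X
n2 = X ⊽ n1 = X ⊽ (Y ⊙ X)
n3 = Y ⊽ n2 = Y ⊽ (X ⊽ (Y ⊙ X))
n4 = n2 ⊽ n3 = (X ⊽ (Y ⊙ X)) ⊽ (Y ⊽ (X ⊽ (Y ⊙ X)))
n5 = n2 ⊽ n4 = (X ⊽ (Y ⊙ X)) ⊽ ((X ⊽ (Y ⊙ X)) ⊽ (Y ⊽ (X ⊽ (Y ⊙ X))))
n7 = Z ⊙ n5 = Z ⊙ ((X ⊽ (Y ⊙ X)) ⊽ ((X ⊽ (Y ⊙ X)) ⊽ (Y ⊽ (X ⊽ (Y ⊙ X)))))
At X=0, Y=0, Z=0: circuit gives 0, formula gives 0.
At X=0, Y=0, Z=1: circuit gives 1, formula gives 1.
Agrees on all 8 inputs.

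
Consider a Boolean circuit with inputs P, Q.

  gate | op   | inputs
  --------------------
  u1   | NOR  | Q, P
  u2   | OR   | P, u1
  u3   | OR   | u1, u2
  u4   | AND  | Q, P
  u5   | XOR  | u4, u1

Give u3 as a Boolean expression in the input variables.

(Q NOR P) OR (P OR (Q NOR P))

u1 = Q NOR P
u2 = P OR u1 = P OR (Q NOR P)
u3 = u1 OR u2 = (Q NOR P) OR (P OR (Q NOR P))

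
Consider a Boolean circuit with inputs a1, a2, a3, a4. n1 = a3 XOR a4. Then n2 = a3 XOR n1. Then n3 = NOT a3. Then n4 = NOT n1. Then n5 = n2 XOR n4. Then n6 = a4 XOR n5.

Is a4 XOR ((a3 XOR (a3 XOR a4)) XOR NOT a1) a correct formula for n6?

n1 = a3 XOR a4
n2 = a3 XOR n1 = a3 XOR (a3 XOR a4)
n4 = NOT n1 = NOT (a3 XOR a4)
n5 = n2 XOR n4 = (a3 XOR (a3 XOR a4)) XOR NOT (a3 XOR a4)
n6 = a4 XOR n5 = a4 XOR ((a3 XOR (a3 XOR a4)) XOR NOT (a3 XOR a4))
At a1=0, a2=0, a3=0, a4=1: circuit gives 0, formula gives 1.

No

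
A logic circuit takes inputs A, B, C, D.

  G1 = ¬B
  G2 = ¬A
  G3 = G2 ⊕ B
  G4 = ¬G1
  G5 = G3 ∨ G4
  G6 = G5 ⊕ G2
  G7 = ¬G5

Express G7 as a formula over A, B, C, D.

¬((¬A ⊕ B) ∨ ¬¬B)

G1 = ¬B
G2 = ¬A
G3 = G2 ⊕ B = ¬A ⊕ B
G4 = ¬G1 = ¬¬B
G5 = G3 ∨ G4 = (¬A ⊕ B) ∨ ¬¬B
G7 = ¬G5 = ¬((¬A ⊕ B) ∨ ¬¬B)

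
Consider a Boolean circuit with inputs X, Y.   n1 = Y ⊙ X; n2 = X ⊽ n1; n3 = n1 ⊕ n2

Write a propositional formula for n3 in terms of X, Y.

(Y ⊙ X) ⊕ (X ⊽ (Y ⊙ X))

n1 = Y ⊙ X
n2 = X ⊽ n1 = X ⊽ (Y ⊙ X)
n3 = n1 ⊕ n2 = (Y ⊙ X) ⊕ (X ⊽ (Y ⊙ X))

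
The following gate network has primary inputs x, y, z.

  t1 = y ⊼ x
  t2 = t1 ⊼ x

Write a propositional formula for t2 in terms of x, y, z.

(y ⊼ x) ⊼ x

t1 = y ⊼ x
t2 = t1 ⊼ x = (y ⊼ x) ⊼ x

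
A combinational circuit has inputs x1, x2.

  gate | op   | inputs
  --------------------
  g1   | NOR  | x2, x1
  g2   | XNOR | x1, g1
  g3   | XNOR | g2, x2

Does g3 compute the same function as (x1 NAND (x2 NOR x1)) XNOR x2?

g1 = x2 NOR x1
g2 = x1 XNOR g1 = x1 XNOR (x2 NOR x1)
g3 = g2 XNOR x2 = (x1 XNOR (x2 NOR x1)) XNOR x2
At x1=0, x2=0: circuit gives 1, formula gives 0.

No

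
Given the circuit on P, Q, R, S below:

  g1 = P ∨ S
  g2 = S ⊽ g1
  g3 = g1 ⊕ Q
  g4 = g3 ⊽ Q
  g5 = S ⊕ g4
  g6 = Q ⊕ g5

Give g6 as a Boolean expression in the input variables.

Q ⊕ (S ⊕ (((P ∨ S) ⊕ Q) ⊽ Q))

g1 = P ∨ S
g3 = g1 ⊕ Q = (P ∨ S) ⊕ Q
g4 = g3 ⊽ Q = ((P ∨ S) ⊕ Q) ⊽ Q
g5 = S ⊕ g4 = S ⊕ (((P ∨ S) ⊕ Q) ⊽ Q)
g6 = Q ⊕ g5 = Q ⊕ (S ⊕ (((P ∨ S) ⊕ Q) ⊽ Q))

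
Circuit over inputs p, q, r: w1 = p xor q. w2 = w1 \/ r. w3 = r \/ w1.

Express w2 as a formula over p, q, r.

w1 = p xor q
w2 = w1 \/ r = (p xor q) \/ r

(p xor q) \/ r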